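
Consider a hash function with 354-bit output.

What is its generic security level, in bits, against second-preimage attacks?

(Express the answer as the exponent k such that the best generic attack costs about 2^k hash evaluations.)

Step 1: The hash has a 354-bit output.
Step 2: Second-preimage resistance means: given a specific input x, it should be infeasible to find a different y with h(y) = h(x).
With a 354-bit output, a generic search for a second preimage costs about 2^354 evaluations (each trial matches the fixed target with probability 2^-354).
Step 3: Security level = 354 bits.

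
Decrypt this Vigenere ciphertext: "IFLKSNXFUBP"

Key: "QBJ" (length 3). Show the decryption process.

Step 1: Key 'QBJ' has length 3. Extended key: QBJQBJQBJQB
Step 2: Decrypt each position:
  I(8) - Q(16) = 18 = S
  F(5) - B(1) = 4 = E
  L(11) - J(9) = 2 = C
  K(10) - Q(16) = 20 = U
  S(18) - B(1) = 17 = R
  N(13) - J(9) = 4 = E
  X(23) - Q(16) = 7 = H
  F(5) - B(1) = 4 = E
  U(20) - J(9) = 11 = L
  B(1) - Q(16) = 11 = L
  P(15) - B(1) = 14 = O
Plaintext: SECUREHELLO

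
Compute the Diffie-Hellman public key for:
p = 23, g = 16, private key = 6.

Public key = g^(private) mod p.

Step 1: A = g^a mod p = 16^6 mod 23.
  16^1 mod 23 = 16
  16^2 mod 23 = (16 * 16) mod 23 = 3
  16^3 mod 23 = (3 * 16) mod 23 = 2
  16^4 mod 23 = (2 * 16) mod 23 = 9
  16^5 mod 23 = (9 * 16) mod 23 = 6
  16^6 mod 23 = (6 * 16) mod 23 = 4
Result: A = 4.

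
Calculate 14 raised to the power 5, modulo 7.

Step 1: Compute 14^5 mod 7 step by step, reducing modulo 7 at each step.
  14^1 mod 7 = 0
  14^2 mod 7 = (0 * 14) mod 7 = 0
  14^3 mod 7 = (0 * 14) mod 7 = 0
  14^4 mod 7 = (0 * 14) mod 7 = 0
  14^5 mod 7 = (0 * 14) mod 7 = 0
Step 2: Result = 0.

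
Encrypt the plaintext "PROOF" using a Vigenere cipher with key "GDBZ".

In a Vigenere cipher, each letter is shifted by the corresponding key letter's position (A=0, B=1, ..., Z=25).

Step 1: Repeat key to match plaintext length:
  Plaintext: PROOF
  Key:       GDBZG
Step 2: Encrypt each letter:
  P(15) + G(6) = (15+6) mod 26 = 21 = V
  R(17) + D(3) = (17+3) mod 26 = 20 = U
  O(14) + B(1) = (14+1) mod 26 = 15 = P
  O(14) + Z(25) = (14+25) mod 26 = 13 = N
  F(5) + G(6) = (5+6) mod 26 = 11 = L
Ciphertext: VUPNL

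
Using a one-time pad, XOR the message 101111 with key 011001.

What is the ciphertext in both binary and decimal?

Step 1: Write out the XOR operation bit by bit:
  Message: 101111
  Key:     011001
  XOR:     110110
Step 2: Convert to decimal: 110110 = 54.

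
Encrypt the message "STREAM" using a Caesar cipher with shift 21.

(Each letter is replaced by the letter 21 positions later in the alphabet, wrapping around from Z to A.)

Step 1: For each letter, shift forward by 21 positions (mod 26).
  S (position 18) -> position (18+21) mod 26 = 13 -> N
  T (position 19) -> position (19+21) mod 26 = 14 -> O
  R (position 17) -> position (17+21) mod 26 = 12 -> M
  E (position 4) -> position (4+21) mod 26 = 25 -> Z
  A (position 0) -> position (0+21) mod 26 = 21 -> V
  M (position 12) -> position (12+21) mod 26 = 7 -> H
Result: NOMZVH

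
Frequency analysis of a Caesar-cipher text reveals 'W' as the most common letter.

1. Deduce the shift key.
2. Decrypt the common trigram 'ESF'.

Step 1: In English, 'E' is the most frequent letter (12.7%).
Step 2: The most frequent ciphertext letter is 'W' (position 22).
Step 3: Shift = (22 - 4) mod 26 = 18.
Step 4: Decrypt 'ESF' by shifting back 18:
  E -> M
  S -> A
  F -> N
Step 5: 'ESF' decrypts to 'MAN'.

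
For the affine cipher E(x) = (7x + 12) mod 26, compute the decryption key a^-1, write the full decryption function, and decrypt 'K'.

Step 1: Find a^-1, the modular inverse of 7 mod 26.
Step 2: We need 7 * a^-1 = 1 (mod 26).
Step 3: 7 * 15 = 105 = 4 * 26 + 1, so a^-1 = 15.
Step 4: D(y) = 15(y - 12) mod 26.
Step 5: Apply to 'K' (y = 10): D(10) = 15 * (10 - 12) mod 26 = 15 * -2 mod 26 = 22 -> 'W'.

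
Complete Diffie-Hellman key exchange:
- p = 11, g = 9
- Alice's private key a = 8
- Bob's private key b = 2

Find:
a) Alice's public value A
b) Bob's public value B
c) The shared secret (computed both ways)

Step 1: A = g^a mod p = 9^8 mod 11 = 3.
Step 2: B = g^b mod p = 9^2 mod 11 = 4.
Step 3: Alice computes s = B^a mod p = 4^8 mod 11 = 9.
Step 4: Bob computes s = A^b mod p = 3^2 mod 11 = 9.
Both sides agree: shared secret = 9.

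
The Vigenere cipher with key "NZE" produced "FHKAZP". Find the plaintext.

Step 1: Extend key: NZENZE
Step 2: Decrypt each letter (c - k) mod 26:
  F(5) - N(13) = (5-13) mod 26 = 18 = S
  H(7) - Z(25) = (7-25) mod 26 = 8 = I
  K(10) - E(4) = (10-4) mod 26 = 6 = G
  A(0) - N(13) = (0-13) mod 26 = 13 = N
  Z(25) - Z(25) = (25-25) mod 26 = 0 = A
  P(15) - E(4) = (15-4) mod 26 = 11 = L
Plaintext: SIGNAL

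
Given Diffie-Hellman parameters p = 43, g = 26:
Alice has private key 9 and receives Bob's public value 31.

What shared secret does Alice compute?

Step 1: s = B^a mod p = 31^9 mod 43.
  31^1 mod 43 = 31
  31^2 mod 43 = (31 * 31) mod 43 = 15
  31^3 mod 43 = (15 * 31) mod 43 = 35
  31^4 mod 43 = (35 * 31) mod 43 = 10
  31^5 mod 43 = (10 * 31) mod 43 = 9
  31^6 mod 43 = (9 * 31) mod 43 = 21
  31^7 mod 43 = (21 * 31) mod 43 = 6
  31^8 mod 43 = (6 * 31) mod 43 = 14
  31^9 mod 43 = (14 * 31) mod 43 = 4
Result: shared secret = 4.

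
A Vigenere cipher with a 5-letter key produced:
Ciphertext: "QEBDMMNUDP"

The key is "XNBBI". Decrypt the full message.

Step 1: Key 'XNBBI' has length 5. Extended key: XNBBIXNBBI
Step 2: Decrypt each position:
  Q(16) - X(23) = 19 = T
  E(4) - N(13) = 17 = R
  B(1) - B(1) = 0 = A
  D(3) - B(1) = 2 = C
  M(12) - I(8) = 4 = E
  M(12) - X(23) = 15 = P
  N(13) - N(13) = 0 = A
  U(20) - B(1) = 19 = T
  D(3) - B(1) = 2 = C
  P(15) - I(8) = 7 = H
Plaintext: TRACEPATCH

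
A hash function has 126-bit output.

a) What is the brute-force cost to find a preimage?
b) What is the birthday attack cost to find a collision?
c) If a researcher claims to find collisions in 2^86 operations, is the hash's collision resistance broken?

Step 1: Preimage resistance requires brute-force of 2^126 operations.
Step 2: Collision resistance (birthday bound) = 2^(126/2) = 2^63.
Step 3: The claimed attack costs 2^86 operations.
Step 4: Since 2^86 >= 2^63, the claimed attack is no faster than the generic birthday attack, so this does not break collision resistance.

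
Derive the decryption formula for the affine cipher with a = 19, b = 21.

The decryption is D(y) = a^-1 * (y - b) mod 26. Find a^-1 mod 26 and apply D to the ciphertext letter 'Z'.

Step 1: Find a^-1, the modular inverse of 19 mod 26.
Step 2: We need 19 * a^-1 = 1 (mod 26).
Step 3: 19 * 11 = 209 = 8 * 26 + 1, so a^-1 = 11.
Step 4: D(y) = 11(y - 21) mod 26.
Step 5: Apply to 'Z' (y = 25): D(25) = 11 * (25 - 21) mod 26 = 11 * 4 mod 26 = 18 -> 'S'.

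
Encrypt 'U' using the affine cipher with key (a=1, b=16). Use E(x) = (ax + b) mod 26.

Step 1: Convert 'U' to number: x = 20.
Step 2: E(20) = (1 * 20 + 16) mod 26 = 36 mod 26 = 10.
Step 3: Convert 10 back to letter: K.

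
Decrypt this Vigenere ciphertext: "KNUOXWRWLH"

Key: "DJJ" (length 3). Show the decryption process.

Step 1: Key 'DJJ' has length 3. Extended key: DJJDJJDJJD
Step 2: Decrypt each position:
  K(10) - D(3) = 7 = H
  N(13) - J(9) = 4 = E
  U(20) - J(9) = 11 = L
  O(14) - D(3) = 11 = L
  X(23) - J(9) = 14 = O
  W(22) - J(9) = 13 = N
  R(17) - D(3) = 14 = O
  W(22) - J(9) = 13 = N
  L(11) - J(9) = 2 = C
  H(7) - D(3) = 4 = E
Plaintext: HELLONONCE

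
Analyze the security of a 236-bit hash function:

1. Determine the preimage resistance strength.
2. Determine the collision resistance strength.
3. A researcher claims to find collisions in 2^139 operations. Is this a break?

Step 1: Preimage resistance requires brute-force of 2^236 operations.
Step 2: Collision resistance (birthday bound) = 2^(236/2) = 2^118.
Step 3: The claimed attack costs 2^139 operations.
Step 4: Since 2^139 >= 2^118, the claimed attack is no faster than the generic birthday attack, so this does not break collision resistance.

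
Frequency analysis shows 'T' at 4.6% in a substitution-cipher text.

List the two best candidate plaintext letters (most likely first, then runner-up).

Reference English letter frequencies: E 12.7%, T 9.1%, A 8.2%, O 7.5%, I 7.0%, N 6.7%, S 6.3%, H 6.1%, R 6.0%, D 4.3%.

Step 1: Observed frequency of 'T' is 4.6%.
Step 2: Compute distances to each reference frequency and sort:
  D (4.3%): difference = 0.3% <-- BEST
  R (6.0%): difference = 1.4% <-- RUNNER-UP
  H (6.1%): difference = 1.5%
  S (6.3%): difference = 1.7%
  N (6.7%): difference = 2.1%
Step 3: Most likely is 'D' (4.3%, diff 0.3%); second most likely is 'R' (6.0%, diff 1.4%).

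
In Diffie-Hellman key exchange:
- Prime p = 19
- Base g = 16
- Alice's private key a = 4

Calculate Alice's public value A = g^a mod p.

Step 1: A = g^a mod p = 16^4 mod 19.
  16^1 mod 19 = 16
  16^2 mod 19 = (16 * 16) mod 19 = 9
  16^3 mod 19 = (9 * 16) mod 19 = 11
  16^4 mod 19 = (11 * 16) mod 19 = 5
Result: A = 5.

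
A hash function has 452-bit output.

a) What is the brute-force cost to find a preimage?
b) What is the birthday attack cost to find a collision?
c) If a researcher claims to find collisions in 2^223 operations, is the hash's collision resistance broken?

Step 1: Preimage resistance requires brute-force of 2^452 operations.
Step 2: Collision resistance (birthday bound) = 2^(452/2) = 2^226.
Step 3: The claimed attack costs 2^223 operations.
Step 4: Since 2^223 < 2^226, the claimed attack beats the generic birthday bound, so collision resistance is broken.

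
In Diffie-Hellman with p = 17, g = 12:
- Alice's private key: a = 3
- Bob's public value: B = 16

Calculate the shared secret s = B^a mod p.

Step 1: s = B^a mod p = 16^3 mod 17.
  16^1 mod 17 = 16
  16^2 mod 17 = (16 * 16) mod 17 = 1
  16^3 mod 17 = (1 * 16) mod 17 = 16
Result: shared secret = 16.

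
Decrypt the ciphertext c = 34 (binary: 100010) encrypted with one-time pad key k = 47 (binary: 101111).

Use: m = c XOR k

Step 1: XOR ciphertext with key:
  Ciphertext: 100010
  Key:        101111
  XOR:        001101
Step 2: Plaintext = 001101 = 13 in decimal.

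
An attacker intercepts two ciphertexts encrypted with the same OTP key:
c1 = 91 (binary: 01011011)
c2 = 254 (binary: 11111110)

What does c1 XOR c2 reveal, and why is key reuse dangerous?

Step 1: c1 XOR c2 = (m1 XOR k) XOR (m2 XOR k).
Step 2: By XOR associativity/commutativity: = m1 XOR m2 XOR k XOR k = m1 XOR m2.
Step 3: 01011011 XOR 11111110 = 10100101 = 165.
Step 4: The key cancels out! An attacker learns m1 XOR m2 = 165, revealing the relationship between plaintexts.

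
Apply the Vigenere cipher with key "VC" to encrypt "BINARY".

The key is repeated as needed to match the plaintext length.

Step 1: Repeat key to match plaintext length:
  Plaintext: BINARY
  Key:       VCVCVC
Step 2: Encrypt each letter:
  B(1) + V(21) = (1+21) mod 26 = 22 = W
  I(8) + C(2) = (8+2) mod 26 = 10 = K
  N(13) + V(21) = (13+21) mod 26 = 8 = I
  A(0) + C(2) = (0+2) mod 26 = 2 = C
  R(17) + V(21) = (17+21) mod 26 = 12 = M
  Y(24) + C(2) = (24+2) mod 26 = 0 = A
Ciphertext: WKICMA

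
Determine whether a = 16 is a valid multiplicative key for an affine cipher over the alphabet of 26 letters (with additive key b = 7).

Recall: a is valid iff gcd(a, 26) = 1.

Step 1: Compute gcd(16, 26).
Step 2: gcd(16, 26) = 2.
Since gcd = 2 != 1, 16 shares a common factor with 26, so it cannot be used.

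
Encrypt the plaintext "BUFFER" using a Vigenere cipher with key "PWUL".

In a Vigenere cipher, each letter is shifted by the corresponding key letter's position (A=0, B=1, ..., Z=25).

Step 1: Repeat key to match plaintext length:
  Plaintext: BUFFER
  Key:       PWULPW
Step 2: Encrypt each letter:
  B(1) + P(15) = (1+15) mod 26 = 16 = Q
  U(20) + W(22) = (20+22) mod 26 = 16 = Q
  F(5) + U(20) = (5+20) mod 26 = 25 = Z
  F(5) + L(11) = (5+11) mod 26 = 16 = Q
  E(4) + P(15) = (4+15) mod 26 = 19 = T
  R(17) + W(22) = (17+22) mod 26 = 13 = N
Ciphertext: QQZQTN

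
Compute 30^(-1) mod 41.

Step 1: We need x such that 30 * x = 1 (mod 41).
Step 2: Using the extended Euclidean algorithm or trial:
  30 * 26 = 780 = 19 * 41 + 1.
Step 3: Since 780 mod 41 = 1, the inverse is x = 26.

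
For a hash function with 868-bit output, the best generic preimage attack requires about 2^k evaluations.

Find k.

Step 1: The hash has a 868-bit output.
Step 2: Preimage resistance means: given a digest h(x), it should be infeasible to find any input that hashes to it.
With a 868-bit output there are 2^868 possible digests, so a generic brute-force preimage search costs about 2^868 evaluations.
Step 3: Security level = 868 bits.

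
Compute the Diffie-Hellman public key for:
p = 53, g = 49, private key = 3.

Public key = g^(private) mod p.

Step 1: A = g^a mod p = 49^3 mod 53.
  49^1 mod 53 = 49
  49^2 mod 53 = (49 * 49) mod 53 = 16
  49^3 mod 53 = (16 * 49) mod 53 = 42
Result: A = 42.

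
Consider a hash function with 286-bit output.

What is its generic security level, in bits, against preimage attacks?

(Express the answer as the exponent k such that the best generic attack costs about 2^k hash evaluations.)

Step 1: The hash has a 286-bit output.
Step 2: Preimage resistance means: given a digest h(x), it should be infeasible to find any input that hashes to it.
With a 286-bit output there are 2^286 possible digests, so a generic brute-force preimage search costs about 2^286 evaluations.
Step 3: Security level = 286 bits.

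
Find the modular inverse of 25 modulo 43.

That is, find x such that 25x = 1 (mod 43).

Step 1: We need x such that 25 * x = 1 (mod 43).
Step 2: Using the extended Euclidean algorithm or trial:
  25 * 31 = 775 = 18 * 43 + 1.
Step 3: Since 775 mod 43 = 1, the inverse is x = 31.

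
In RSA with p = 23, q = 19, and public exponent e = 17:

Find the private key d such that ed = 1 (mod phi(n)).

Step 1: n = 23 * 19 = 437.
Step 2: phi(n) = 22 * 18 = 396.
Step 3: Find d such that 17 * d = 1 (mod 396).
Step 4: d = 17^(-1) mod 396 = 233.
Verification: 17 * 233 = 3961 = 10 * 396 + 1.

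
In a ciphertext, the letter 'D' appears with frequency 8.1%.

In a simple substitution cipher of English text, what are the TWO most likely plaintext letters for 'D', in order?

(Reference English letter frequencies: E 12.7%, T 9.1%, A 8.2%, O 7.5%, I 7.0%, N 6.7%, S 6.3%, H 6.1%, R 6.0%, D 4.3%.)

Step 1: Observed frequency of 'D' is 8.1%.
Step 2: Compute distances to each reference frequency and sort:
  A (8.2%): difference = 0.1% <-- BEST
  O (7.5%): difference = 0.6% <-- RUNNER-UP
  T (9.1%): difference = 1.0%
  I (7.0%): difference = 1.1%
  N (6.7%): difference = 1.4%
Step 3: Most likely is 'A' (8.2%, diff 0.1%); second most likely is 'O' (7.5%, diff 0.6%).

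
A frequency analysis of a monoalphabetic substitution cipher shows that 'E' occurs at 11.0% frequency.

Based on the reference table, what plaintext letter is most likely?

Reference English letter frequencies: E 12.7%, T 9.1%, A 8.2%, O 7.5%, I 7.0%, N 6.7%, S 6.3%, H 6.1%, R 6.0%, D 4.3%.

Step 1: The observed frequency is 11.0%.
Step 2: Compare with English frequencies:
  E: 12.7% (difference: 1.7%) <-- closest
  T: 9.1% (difference: 1.9%)
  A: 8.2% (difference: 2.8%)
  O: 7.5% (difference: 3.5%)
  I: 7.0% (difference: 4.0%)
  N: 6.7% (difference: 4.3%)
  S: 6.3% (difference: 4.7%)
  H: 6.1% (difference: 4.9%)
  R: 6.0% (difference: 5.0%)
  D: 4.3% (difference: 6.7%)
Step 3: 'E' most likely represents 'E' (frequency 12.7%).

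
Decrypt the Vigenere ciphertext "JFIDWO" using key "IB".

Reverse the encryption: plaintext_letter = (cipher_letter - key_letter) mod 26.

Step 1: Extend key: IBIBIB
Step 2: Decrypt each letter (c - k) mod 26:
  J(9) - I(8) = (9-8) mod 26 = 1 = B
  F(5) - B(1) = (5-1) mod 26 = 4 = E
  I(8) - I(8) = (8-8) mod 26 = 0 = A
  D(3) - B(1) = (3-1) mod 26 = 2 = C
  W(22) - I(8) = (22-8) mod 26 = 14 = O
  O(14) - B(1) = (14-1) mod 26 = 13 = N
Plaintext: BEACON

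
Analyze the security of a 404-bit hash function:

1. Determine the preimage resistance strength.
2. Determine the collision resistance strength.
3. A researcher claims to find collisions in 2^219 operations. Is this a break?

Step 1: Preimage resistance requires brute-force of 2^404 operations.
Step 2: Collision resistance (birthday bound) = 2^(404/2) = 2^202.
Step 3: The claimed attack costs 2^219 operations.
Step 4: Since 2^219 >= 2^202, the claimed attack is no faster than the generic birthday attack, so this does not break collision resistance.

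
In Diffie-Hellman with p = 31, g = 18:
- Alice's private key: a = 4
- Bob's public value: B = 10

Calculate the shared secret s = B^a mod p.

Step 1: s = B^a mod p = 10^4 mod 31.
  10^1 mod 31 = 10
  10^2 mod 31 = (10 * 10) mod 31 = 7
  10^3 mod 31 = (7 * 10) mod 31 = 8
  10^4 mod 31 = (8 * 10) mod 31 = 18
Result: shared secret = 18.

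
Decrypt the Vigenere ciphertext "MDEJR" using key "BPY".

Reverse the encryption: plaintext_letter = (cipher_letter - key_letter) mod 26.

Step 1: Extend key: BPYBP
Step 2: Decrypt each letter (c - k) mod 26:
  M(12) - B(1) = (12-1) mod 26 = 11 = L
  D(3) - P(15) = (3-15) mod 26 = 14 = O
  E(4) - Y(24) = (4-24) mod 26 = 6 = G
  J(9) - B(1) = (9-1) mod 26 = 8 = I
  R(17) - P(15) = (17-15) mod 26 = 2 = C
Plaintext: LOGIC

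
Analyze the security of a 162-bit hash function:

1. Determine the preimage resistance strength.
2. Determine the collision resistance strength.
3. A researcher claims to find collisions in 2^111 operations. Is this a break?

Step 1: Preimage resistance requires brute-force of 2^162 operations.
Step 2: Collision resistance (birthday bound) = 2^(162/2) = 2^81.
Step 3: The claimed attack costs 2^111 operations.
Step 4: Since 2^111 >= 2^81, the claimed attack is no faster than the generic birthday attack, so this does not break collision resistance.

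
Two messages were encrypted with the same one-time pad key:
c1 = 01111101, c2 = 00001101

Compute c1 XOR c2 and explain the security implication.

Step 1: c1 XOR c2 = (m1 XOR k) XOR (m2 XOR k).
Step 2: By XOR associativity/commutativity: = m1 XOR m2 XOR k XOR k = m1 XOR m2.
Step 3: 01111101 XOR 00001101 = 01110000 = 112.
Step 4: The key cancels out! An attacker learns m1 XOR m2 = 112, revealing the relationship between plaintexts.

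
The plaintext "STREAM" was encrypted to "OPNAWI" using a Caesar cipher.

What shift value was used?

Step 1: Compare first letters: S (position 18) -> O (position 14).
Step 2: Shift = (14 - 18) mod 26 = 22.
The shift value is 22.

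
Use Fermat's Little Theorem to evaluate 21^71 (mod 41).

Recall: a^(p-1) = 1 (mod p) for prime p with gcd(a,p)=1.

Step 1: Since 41 is prime, by Fermat's Little Theorem: 21^40 = 1 (mod 41).
Step 2: Reduce exponent: 71 mod 40 = 31.
Step 3: So 21^71 = 21^31 (mod 41).
Step 4: 21^31 mod 41 = 20.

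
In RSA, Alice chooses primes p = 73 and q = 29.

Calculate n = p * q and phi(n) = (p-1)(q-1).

Step 1: n = p * q = 73 * 29 = 2117.
Step 2: phi(n) = (p-1)(q-1) = 72 * 28 = 2016.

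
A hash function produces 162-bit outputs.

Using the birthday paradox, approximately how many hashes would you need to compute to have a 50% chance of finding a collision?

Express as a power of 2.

Step 1: The birthday paradox gives collision probability ~50% after sqrt(2^n) = 2^(n/2) hashes.
Step 2: For 162-bit output: 2^(162/2) = 2^81.
Step 3: Approximately 2^81 hash computations needed.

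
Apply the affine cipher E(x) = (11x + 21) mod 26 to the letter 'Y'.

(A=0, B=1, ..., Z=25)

Step 1: Convert 'Y' to number: x = 24.
Step 2: E(24) = (11 * 24 + 21) mod 26 = 285 mod 26 = 25.
Step 3: Convert 25 back to letter: Z.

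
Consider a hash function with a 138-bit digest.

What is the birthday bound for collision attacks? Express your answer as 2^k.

Step 1: The birthday paradox gives collision probability ~50% after sqrt(2^n) = 2^(n/2) hashes.
Step 2: For 138-bit output: 2^(138/2) = 2^69.
Step 3: Approximately 2^69 hash computations needed.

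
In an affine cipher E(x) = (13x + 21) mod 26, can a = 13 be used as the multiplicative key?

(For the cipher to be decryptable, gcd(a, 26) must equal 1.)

Step 1: Compute gcd(13, 26).
Step 2: gcd(13, 26) = 13.
Since gcd = 13 != 1, 13 shares a common factor with 26, so it cannot be used.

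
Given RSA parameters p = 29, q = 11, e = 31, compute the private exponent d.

Step 1: n = 29 * 11 = 319.
Step 2: phi(n) = 28 * 10 = 280.
Step 3: Find d such that 31 * d = 1 (mod 280).
Step 4: d = 31^(-1) mod 280 = 271.
Verification: 31 * 271 = 8401 = 30 * 280 + 1.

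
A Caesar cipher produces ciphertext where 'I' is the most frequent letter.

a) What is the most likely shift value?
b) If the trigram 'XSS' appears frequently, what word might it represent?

Step 1: In English, 'E' is the most frequent letter (12.7%).
Step 2: The most frequent ciphertext letter is 'I' (position 8).
Step 3: Shift = (8 - 4) mod 26 = 4.
Step 4: Decrypt 'XSS' by shifting back 4:
  X -> T
  S -> O
  S -> O
Step 5: 'XSS' decrypts to 'TOO'.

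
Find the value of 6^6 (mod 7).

Step 1: Compute 6^6 mod 7 step by step, reducing modulo 7 at each step.
  6^1 mod 7 = 6
  6^2 mod 7 = (6 * 6) mod 7 = 1
  6^3 mod 7 = (1 * 6) mod 7 = 6
  6^4 mod 7 = (6 * 6) mod 7 = 1
  6^5 mod 7 = (1 * 6) mod 7 = 6
  6^6 mod 7 = (6 * 6) mod 7 = 1
Step 2: Result = 1.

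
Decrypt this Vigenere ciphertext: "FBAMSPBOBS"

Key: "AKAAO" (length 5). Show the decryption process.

Step 1: Key 'AKAAO' has length 5. Extended key: AKAAOAKAAO
Step 2: Decrypt each position:
  F(5) - A(0) = 5 = F
  B(1) - K(10) = 17 = R
  A(0) - A(0) = 0 = A
  M(12) - A(0) = 12 = M
  S(18) - O(14) = 4 = E
  P(15) - A(0) = 15 = P
  B(1) - K(10) = 17 = R
  O(14) - A(0) = 14 = O
  B(1) - A(0) = 1 = B
  S(18) - O(14) = 4 = E
Plaintext: FRAMEPROBE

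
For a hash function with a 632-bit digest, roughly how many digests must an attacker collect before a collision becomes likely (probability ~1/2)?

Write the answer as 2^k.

Step 1: The birthday paradox gives collision probability ~50% after sqrt(2^n) = 2^(n/2) hashes.
Step 2: For 632-bit output: 2^(632/2) = 2^316.
Step 3: Approximately 2^316 hash computations needed.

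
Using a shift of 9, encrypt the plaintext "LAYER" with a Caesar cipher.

Step 1: For each letter, shift forward by 9 positions (mod 26).
  L (position 11) -> position (11+9) mod 26 = 20 -> U
  A (position 0) -> position (0+9) mod 26 = 9 -> J
  Y (position 24) -> position (24+9) mod 26 = 7 -> H
  E (position 4) -> position (4+9) mod 26 = 13 -> N
  R (position 17) -> position (17+9) mod 26 = 0 -> A
Result: UJHNA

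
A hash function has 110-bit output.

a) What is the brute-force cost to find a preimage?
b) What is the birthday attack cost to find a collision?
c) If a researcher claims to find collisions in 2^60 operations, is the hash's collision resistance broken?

Step 1: Preimage resistance requires brute-force of 2^110 operations.
Step 2: Collision resistance (birthday bound) = 2^(110/2) = 2^55.
Step 3: The claimed attack costs 2^60 operations.
Step 4: Since 2^60 >= 2^55, the claimed attack is no faster than the generic birthday attack, so this does not break collision resistance.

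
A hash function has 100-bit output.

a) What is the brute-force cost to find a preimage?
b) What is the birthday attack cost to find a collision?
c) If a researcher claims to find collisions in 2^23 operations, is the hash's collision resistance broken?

Step 1: Preimage resistance requires brute-force of 2^100 operations.
Step 2: Collision resistance (birthday bound) = 2^(100/2) = 2^50.
Step 3: The claimed attack costs 2^23 operations.
Step 4: Since 2^23 < 2^50, the claimed attack beats the generic birthday bound, so collision resistance is broken.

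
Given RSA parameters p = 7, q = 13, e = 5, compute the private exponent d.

Step 1: n = 7 * 13 = 91.
Step 2: phi(n) = 6 * 12 = 72.
Step 3: Find d such that 5 * d = 1 (mod 72).
Step 4: d = 5^(-1) mod 72 = 29.
Verification: 5 * 29 = 145 = 2 * 72 + 1.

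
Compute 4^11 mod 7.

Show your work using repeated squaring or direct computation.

Step 1: Compute 4^11 mod 7 step by step, reducing modulo 7 at each step.
  4^1 mod 7 = 4
  4^2 mod 7 = (4 * 4) mod 7 = 2
  4^3 mod 7 = (2 * 4) mod 7 = 1
  4^4 mod 7 = (1 * 4) mod 7 = 4
  4^5 mod 7 = (4 * 4) mod 7 = 2
  4^6 mod 7 = (2 * 4) mod 7 = 1
  4^7 mod 7 = (1 * 4) mod 7 = 4
  4^8 mod 7 = (4 * 4) mod 7 = 2
  4^9 mod 7 = (2 * 4) mod 7 = 1
  4^10 mod 7 = (1 * 4) mod 7 = 4
  4^11 mod 7 = (4 * 4) mod 7 = 2
Step 2: Result = 2.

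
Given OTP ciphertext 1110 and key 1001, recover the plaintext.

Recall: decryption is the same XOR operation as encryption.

Step 1: XOR ciphertext with key:
  Ciphertext: 1110
  Key:        1001
  XOR:        0111
Step 2: Plaintext = 0111 = 7 in decimal.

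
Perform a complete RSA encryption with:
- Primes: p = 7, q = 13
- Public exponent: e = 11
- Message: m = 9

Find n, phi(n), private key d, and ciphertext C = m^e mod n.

Step 1: n = 7 * 13 = 91.
Step 2: phi(n) = (7-1)(13-1) = 6 * 12 = 72.
Step 3: Find d = 11^(-1) mod 72 = 59.
  Verify: 11 * 59 = 649 = 1 (mod 72).
Step 4: C = 9^11 mod 91 = 81.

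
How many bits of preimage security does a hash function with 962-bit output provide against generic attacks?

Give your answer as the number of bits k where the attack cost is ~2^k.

Step 1: The hash has a 962-bit output.
Step 2: Preimage resistance means: given a digest h(x), it should be infeasible to find any input that hashes to it.
With a 962-bit output there are 2^962 possible digests, so a generic brute-force preimage search costs about 2^962 evaluations.
Step 3: Security level = 962 bits.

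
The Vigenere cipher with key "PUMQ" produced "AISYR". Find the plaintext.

Step 1: Extend key: PUMQP
Step 2: Decrypt each letter (c - k) mod 26:
  A(0) - P(15) = (0-15) mod 26 = 11 = L
  I(8) - U(20) = (8-20) mod 26 = 14 = O
  S(18) - M(12) = (18-12) mod 26 = 6 = G
  Y(24) - Q(16) = (24-16) mod 26 = 8 = I
  R(17) - P(15) = (17-15) mod 26 = 2 = C
Plaintext: LOGIC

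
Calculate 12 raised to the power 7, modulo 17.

Step 1: Compute 12^7 mod 17 step by step, reducing modulo 17 at each step.
  12^1 mod 17 = 12
  12^2 mod 17 = (12 * 12) mod 17 = 8
  12^3 mod 17 = (8 * 12) mod 17 = 11
  12^4 mod 17 = (11 * 12) mod 17 = 13
  12^5 mod 17 = (13 * 12) mod 17 = 3
  12^6 mod 17 = (3 * 12) mod 17 = 2
  12^7 mod 17 = (2 * 12) mod 17 = 7
Step 2: Result = 7.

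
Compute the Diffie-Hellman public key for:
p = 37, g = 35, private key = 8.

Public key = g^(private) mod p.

Step 1: A = g^a mod p = 35^8 mod 37.
  35^1 mod 37 = 35
  35^2 mod 37 = (35 * 35) mod 37 = 4
  35^3 mod 37 = (4 * 35) mod 37 = 29
  35^4 mod 37 = (29 * 35) mod 37 = 16
  35^5 mod 37 = (16 * 35) mod 37 = 5
  35^6 mod 37 = (5 * 35) mod 37 = 27
  35^7 mod 37 = (27 * 35) mod 37 = 20
  35^8 mod 37 = (20 * 35) mod 37 = 34
Result: A = 34.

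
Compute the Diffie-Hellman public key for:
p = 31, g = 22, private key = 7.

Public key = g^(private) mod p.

Step 1: A = g^a mod p = 22^7 mod 31.
  22^1 mod 31 = 22
  22^2 mod 31 = (22 * 22) mod 31 = 19
  22^3 mod 31 = (19 * 22) mod 31 = 15
  22^4 mod 31 = (15 * 22) mod 31 = 20
  22^5 mod 31 = (20 * 22) mod 31 = 6
  22^6 mod 31 = (6 * 22) mod 31 = 8
  22^7 mod 31 = (8 * 22) mod 31 = 21
Result: A = 21.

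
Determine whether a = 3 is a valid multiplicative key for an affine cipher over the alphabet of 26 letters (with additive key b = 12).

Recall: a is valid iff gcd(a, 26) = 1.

Step 1: Compute gcd(3, 26).
Step 2: gcd(3, 26) = 1.
Since gcd = 1, 3 is coprime with 26, so it is a valid key.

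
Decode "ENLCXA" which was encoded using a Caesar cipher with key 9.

Step 1: Reverse the shift by subtracting 9 from each letter position.
  E (position 4) -> position (4-9) mod 26 = 21 -> V
  N (position 13) -> position (13-9) mod 26 = 4 -> E
  L (position 11) -> position (11-9) mod 26 = 2 -> C
  C (position 2) -> position (2-9) mod 26 = 19 -> T
  X (position 23) -> position (23-9) mod 26 = 14 -> O
  A (position 0) -> position (0-9) mod 26 = 17 -> R
Decrypted message: VECTOR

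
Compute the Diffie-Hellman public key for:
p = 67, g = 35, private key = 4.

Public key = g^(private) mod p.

Step 1: A = g^a mod p = 35^4 mod 67.
  35^1 mod 67 = 35
  35^2 mod 67 = (35 * 35) mod 67 = 19
  35^3 mod 67 = (19 * 35) mod 67 = 62
  35^4 mod 67 = (62 * 35) mod 67 = 26
Result: A = 26.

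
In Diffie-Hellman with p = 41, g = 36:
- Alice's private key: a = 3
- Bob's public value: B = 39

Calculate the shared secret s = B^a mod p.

Step 1: s = B^a mod p = 39^3 mod 41.
  39^1 mod 41 = 39
  39^2 mod 41 = (39 * 39) mod 41 = 4
  39^3 mod 41 = (4 * 39) mod 41 = 33
Result: shared secret = 33.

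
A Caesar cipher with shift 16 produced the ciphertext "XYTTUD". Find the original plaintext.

Step 1: Reverse the shift by subtracting 16 from each letter position.
  X (position 23) -> position (23-16) mod 26 = 7 -> H
  Y (position 24) -> position (24-16) mod 26 = 8 -> I
  T (position 19) -> position (19-16) mod 26 = 3 -> D
  T (position 19) -> position (19-16) mod 26 = 3 -> D
  U (position 20) -> position (20-16) mod 26 = 4 -> E
  D (position 3) -> position (3-16) mod 26 = 13 -> N
Decrypted message: HIDDEN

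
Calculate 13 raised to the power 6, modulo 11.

Step 1: Compute 13^6 mod 11 step by step, reducing modulo 11 at each step.
  13^1 mod 11 = 2
  13^2 mod 11 = (2 * 13) mod 11 = 4
  13^3 mod 11 = (4 * 13) mod 11 = 8
  13^4 mod 11 = (8 * 13) mod 11 = 5
  13^5 mod 11 = (5 * 13) mod 11 = 10
  13^6 mod 11 = (10 * 13) mod 11 = 9
Step 2: Result = 9.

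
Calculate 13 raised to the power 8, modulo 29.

Step 1: Compute 13^8 mod 29 step by step, reducing modulo 29 at each step.
  13^1 mod 29 = 13
  13^2 mod 29 = (13 * 13) mod 29 = 24
  13^3 mod 29 = (24 * 13) mod 29 = 22
  13^4 mod 29 = (22 * 13) mod 29 = 25
  13^5 mod 29 = (25 * 13) mod 29 = 6
  13^6 mod 29 = (6 * 13) mod 29 = 20
  13^7 mod 29 = (20 * 13) mod 29 = 28
  13^8 mod 29 = (28 * 13) mod 29 = 16
Step 2: Result = 16.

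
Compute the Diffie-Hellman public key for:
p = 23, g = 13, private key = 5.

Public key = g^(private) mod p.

Step 1: A = g^a mod p = 13^5 mod 23.
  13^1 mod 23 = 13
  13^2 mod 23 = (13 * 13) mod 23 = 8
  13^3 mod 23 = (8 * 13) mod 23 = 12
  13^4 mod 23 = (12 * 13) mod 23 = 18
  13^5 mod 23 = (18 * 13) mod 23 = 4
Result: A = 4.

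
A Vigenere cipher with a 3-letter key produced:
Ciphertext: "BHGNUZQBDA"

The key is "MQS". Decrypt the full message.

Step 1: Key 'MQS' has length 3. Extended key: MQSMQSMQSM
Step 2: Decrypt each position:
  B(1) - M(12) = 15 = P
  H(7) - Q(16) = 17 = R
  G(6) - S(18) = 14 = O
  N(13) - M(12) = 1 = B
  U(20) - Q(16) = 4 = E
  Z(25) - S(18) = 7 = H
  Q(16) - M(12) = 4 = E
  B(1) - Q(16) = 11 = L
  D(3) - S(18) = 11 = L
  A(0) - M(12) = 14 = O
Plaintext: PROBEHELLO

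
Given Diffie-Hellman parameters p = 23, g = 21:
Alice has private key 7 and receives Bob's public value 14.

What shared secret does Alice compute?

Step 1: s = B^a mod p = 14^7 mod 23.
  14^1 mod 23 = 14
  14^2 mod 23 = (14 * 14) mod 23 = 12
  14^3 mod 23 = (12 * 14) mod 23 = 7
  14^4 mod 23 = (7 * 14) mod 23 = 6
  14^5 mod 23 = (6 * 14) mod 23 = 15
  14^6 mod 23 = (15 * 14) mod 23 = 3
  14^7 mod 23 = (3 * 14) mod 23 = 19
Result: shared secret = 19.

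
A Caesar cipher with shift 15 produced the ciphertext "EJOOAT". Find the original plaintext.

Step 1: Reverse the shift by subtracting 15 from each letter position.
  E (position 4) -> position (4-15) mod 26 = 15 -> P
  J (position 9) -> position (9-15) mod 26 = 20 -> U
  O (position 14) -> position (14-15) mod 26 = 25 -> Z
  O (position 14) -> position (14-15) mod 26 = 25 -> Z
  A (position 0) -> position (0-15) mod 26 = 11 -> L
  T (position 19) -> position (19-15) mod 26 = 4 -> E
Decrypted message: PUZZLE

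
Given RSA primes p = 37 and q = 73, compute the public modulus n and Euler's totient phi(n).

Step 1: n = p * q = 37 * 73 = 2701.
Step 2: phi(n) = (p-1)(q-1) = 36 * 72 = 2592.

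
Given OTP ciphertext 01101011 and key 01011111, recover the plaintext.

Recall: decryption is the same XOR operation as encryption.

Step 1: XOR ciphertext with key:
  Ciphertext: 01101011
  Key:        01011111
  XOR:        00110100
Step 2: Plaintext = 00110100 = 52 in decimal.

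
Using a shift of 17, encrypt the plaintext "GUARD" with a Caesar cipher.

Step 1: For each letter, shift forward by 17 positions (mod 26).
  G (position 6) -> position (6+17) mod 26 = 23 -> X
  U (position 20) -> position (20+17) mod 26 = 11 -> L
  A (position 0) -> position (0+17) mod 26 = 17 -> R
  R (position 17) -> position (17+17) mod 26 = 8 -> I
  D (position 3) -> position (3+17) mod 26 = 20 -> U
Result: XLRIU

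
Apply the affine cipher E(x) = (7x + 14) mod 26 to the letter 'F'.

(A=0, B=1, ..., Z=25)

Step 1: Convert 'F' to number: x = 5.
Step 2: E(5) = (7 * 5 + 14) mod 26 = 49 mod 26 = 23.
Step 3: Convert 23 back to letter: X.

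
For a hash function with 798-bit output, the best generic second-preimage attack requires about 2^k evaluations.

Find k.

Step 1: The hash has a 798-bit output.
Step 2: Second-preimage resistance means: given a specific input x, it should be infeasible to find a different y with h(y) = h(x).
With a 798-bit output, a generic search for a second preimage costs about 2^798 evaluations (each trial matches the fixed target with probability 2^-798).
Step 3: Security level = 798 bits.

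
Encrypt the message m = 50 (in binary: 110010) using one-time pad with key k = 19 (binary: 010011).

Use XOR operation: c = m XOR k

Step 1: Write out the XOR operation bit by bit:
  Message: 110010
  Key:     010011
  XOR:     100001
Step 2: Convert to decimal: 100001 = 33.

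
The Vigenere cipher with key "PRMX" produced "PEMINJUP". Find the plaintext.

Step 1: Extend key: PRMXPRMX
Step 2: Decrypt each letter (c - k) mod 26:
  P(15) - P(15) = (15-15) mod 26 = 0 = A
  E(4) - R(17) = (4-17) mod 26 = 13 = N
  M(12) - M(12) = (12-12) mod 26 = 0 = A
  I(8) - X(23) = (8-23) mod 26 = 11 = L
  N(13) - P(15) = (13-15) mod 26 = 24 = Y
  J(9) - R(17) = (9-17) mod 26 = 18 = S
  U(20) - M(12) = (20-12) mod 26 = 8 = I
  P(15) - X(23) = (15-23) mod 26 = 18 = S
Plaintext: ANALYSIS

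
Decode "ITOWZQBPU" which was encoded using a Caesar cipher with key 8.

Step 1: Reverse the shift by subtracting 8 from each letter position.
  I (position 8) -> position (8-8) mod 26 = 0 -> A
  T (position 19) -> position (19-8) mod 26 = 11 -> L
  O (position 14) -> position (14-8) mod 26 = 6 -> G
  W (position 22) -> position (22-8) mod 26 = 14 -> O
  Z (position 25) -> position (25-8) mod 26 = 17 -> R
  Q (position 16) -> position (16-8) mod 26 = 8 -> I
  B (position 1) -> position (1-8) mod 26 = 19 -> T
  P (position 15) -> position (15-8) mod 26 = 7 -> H
  U (position 20) -> position (20-8) mod 26 = 12 -> M
Decrypted message: ALGORITHM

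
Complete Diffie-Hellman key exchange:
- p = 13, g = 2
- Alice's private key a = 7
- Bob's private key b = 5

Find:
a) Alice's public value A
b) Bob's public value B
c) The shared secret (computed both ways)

Step 1: A = g^a mod p = 2^7 mod 13 = 11.
Step 2: B = g^b mod p = 2^5 mod 13 = 6.
Step 3: Alice computes s = B^a mod p = 6^7 mod 13 = 7.
Step 4: Bob computes s = A^b mod p = 11^5 mod 13 = 7.
Both sides agree: shared secret = 7.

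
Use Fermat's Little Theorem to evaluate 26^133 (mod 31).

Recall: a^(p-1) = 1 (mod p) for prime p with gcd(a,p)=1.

Step 1: Since 31 is prime, by Fermat's Little Theorem: 26^30 = 1 (mod 31).
Step 2: Reduce exponent: 133 mod 30 = 13.
Step 3: So 26^133 = 26^13 (mod 31).
Step 4: 26^13 mod 31 = 26.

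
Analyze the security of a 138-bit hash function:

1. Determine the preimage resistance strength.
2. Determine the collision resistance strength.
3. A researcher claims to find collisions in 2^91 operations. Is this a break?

Step 1: Preimage resistance requires brute-force of 2^138 operations.
Step 2: Collision resistance (birthday bound) = 2^(138/2) = 2^69.
Step 3: The claimed attack costs 2^91 operations.
Step 4: Since 2^91 >= 2^69, the claimed attack is no faster than the generic birthday attack, so this does not break collision resistance.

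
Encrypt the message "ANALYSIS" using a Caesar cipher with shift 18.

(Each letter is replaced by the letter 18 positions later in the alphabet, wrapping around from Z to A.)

Step 1: For each letter, shift forward by 18 positions (mod 26).
  A (position 0) -> position (0+18) mod 26 = 18 -> S
  N (position 13) -> position (13+18) mod 26 = 5 -> F
  A (position 0) -> position (0+18) mod 26 = 18 -> S
  L (position 11) -> position (11+18) mod 26 = 3 -> D
  Y (position 24) -> position (24+18) mod 26 = 16 -> Q
  S (position 18) -> position (18+18) mod 26 = 10 -> K
  I (position 8) -> position (8+18) mod 26 = 0 -> A
  S (position 18) -> position (18+18) mod 26 = 10 -> K
Result: SFSDQKAK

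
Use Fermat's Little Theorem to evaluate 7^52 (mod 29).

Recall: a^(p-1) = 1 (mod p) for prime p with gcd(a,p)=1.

Step 1: Since 29 is prime, by Fermat's Little Theorem: 7^28 = 1 (mod 29).
Step 2: Reduce exponent: 52 mod 28 = 24.
Step 3: So 7^52 = 7^24 (mod 29).
Step 4: 7^24 mod 29 = 24.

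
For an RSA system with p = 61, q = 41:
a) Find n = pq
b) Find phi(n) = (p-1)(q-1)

Step 1: n = p * q = 61 * 41 = 2501.
Step 2: phi(n) = (p-1)(q-1) = 60 * 40 = 2400.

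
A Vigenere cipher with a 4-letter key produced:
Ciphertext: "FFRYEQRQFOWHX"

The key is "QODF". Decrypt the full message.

Step 1: Key 'QODF' has length 4. Extended key: QODFQODFQODFQ
Step 2: Decrypt each position:
  F(5) - Q(16) = 15 = P
  F(5) - O(14) = 17 = R
  R(17) - D(3) = 14 = O
  Y(24) - F(5) = 19 = T
  E(4) - Q(16) = 14 = O
  Q(16) - O(14) = 2 = C
  R(17) - D(3) = 14 = O
  Q(16) - F(5) = 11 = L
  F(5) - Q(16) = 15 = P
  O(14) - O(14) = 0 = A
  W(22) - D(3) = 19 = T
  H(7) - F(5) = 2 = C
  X(23) - Q(16) = 7 = H
Plaintext: PROTOCOLPATCH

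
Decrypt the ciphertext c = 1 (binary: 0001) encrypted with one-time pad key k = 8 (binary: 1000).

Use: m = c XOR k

Step 1: XOR ciphertext with key:
  Ciphertext: 0001
  Key:        1000
  XOR:        1001
Step 2: Plaintext = 1001 = 9 in decimal.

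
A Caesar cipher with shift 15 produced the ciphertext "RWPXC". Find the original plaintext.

Step 1: Reverse the shift by subtracting 15 from each letter position.
  R (position 17) -> position (17-15) mod 26 = 2 -> C
  W (position 22) -> position (22-15) mod 26 = 7 -> H
  P (position 15) -> position (15-15) mod 26 = 0 -> A
  X (position 23) -> position (23-15) mod 26 = 8 -> I
  C (position 2) -> position (2-15) mod 26 = 13 -> N
Decrypted message: CHAIN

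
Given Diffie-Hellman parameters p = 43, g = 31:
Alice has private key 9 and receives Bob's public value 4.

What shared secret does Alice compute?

Step 1: s = B^a mod p = 4^9 mod 43.
  4^1 mod 43 = 4
  4^2 mod 43 = (4 * 4) mod 43 = 16
  4^3 mod 43 = (16 * 4) mod 43 = 21
  4^4 mod 43 = (21 * 4) mod 43 = 41
  4^5 mod 43 = (41 * 4) mod 43 = 35
  4^6 mod 43 = (35 * 4) mod 43 = 11
  4^7 mod 43 = (11 * 4) mod 43 = 1
  4^8 mod 43 = (1 * 4) mod 43 = 4
  4^9 mod 43 = (4 * 4) mod 43 = 16
Result: shared secret = 16.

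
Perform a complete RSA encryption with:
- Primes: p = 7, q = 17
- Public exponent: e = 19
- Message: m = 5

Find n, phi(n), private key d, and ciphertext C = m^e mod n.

Step 1: n = 7 * 17 = 119.
Step 2: phi(n) = (7-1)(17-1) = 6 * 16 = 96.
Step 3: Find d = 19^(-1) mod 96 = 91.
  Verify: 19 * 91 = 1729 = 1 (mod 96).
Step 4: C = 5^19 mod 119 = 40.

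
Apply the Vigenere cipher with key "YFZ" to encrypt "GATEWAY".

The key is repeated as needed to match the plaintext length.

Step 1: Repeat key to match plaintext length:
  Plaintext: GATEWAY
  Key:       YFZYFZY
Step 2: Encrypt each letter:
  G(6) + Y(24) = (6+24) mod 26 = 4 = E
  A(0) + F(5) = (0+5) mod 26 = 5 = F
  T(19) + Z(25) = (19+25) mod 26 = 18 = S
  E(4) + Y(24) = (4+24) mod 26 = 2 = C
  W(22) + F(5) = (22+5) mod 26 = 1 = B
  A(0) + Z(25) = (0+25) mod 26 = 25 = Z
  Y(24) + Y(24) = (24+24) mod 26 = 22 = W
Ciphertext: EFSCBZW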